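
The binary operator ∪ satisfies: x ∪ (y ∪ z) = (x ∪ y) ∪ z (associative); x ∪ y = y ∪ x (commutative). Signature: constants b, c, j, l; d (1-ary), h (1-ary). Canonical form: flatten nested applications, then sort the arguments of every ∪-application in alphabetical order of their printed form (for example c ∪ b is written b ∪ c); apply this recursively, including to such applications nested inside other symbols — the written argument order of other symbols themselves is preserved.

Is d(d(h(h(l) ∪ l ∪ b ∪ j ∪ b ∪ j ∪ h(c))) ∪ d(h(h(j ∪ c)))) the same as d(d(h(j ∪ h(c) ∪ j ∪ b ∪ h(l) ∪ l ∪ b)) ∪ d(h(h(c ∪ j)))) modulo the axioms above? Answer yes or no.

Answer: yes — both canonical forms are d(d(h(b ∪ b ∪ h(c) ∪ h(l) ∪ j ∪ j ∪ l)) ∪ d(h(h(c ∪ j))))

Derivation:
Left:  d(d(h(h(l) ∪ l ∪ b ∪ j ∪ b ∪ j ∪ h(c))) ∪ d(h(h(j ∪ c))))
  Focus inside:  d(h(h(l) ∪ l ∪ b ∪ j ∪ b ∪ j ∪ h(c))) ∪ d(h(h(j ∪ c)))
  Simplify inside:  d(h(h(l) ∪ l ∪ b ∪ j ∪ b ∪ j ∪ h(c)))  →  d(h(b ∪ b ∪ h(c) ∪ h(l) ∪ j ∪ j ∪ l))
  Inside:  d(h(h(j ∪ c)))  →  d(h(h(c ∪ j)))
  Sort:  d(h(b ∪ b ∪ h(c) ∪ h(l) ∪ j ∪ j ∪ l)) ∪ d(h(h(c ∪ j)))
  Reassemble:  d(d(h(b ∪ b ∪ h(c) ∪ h(l) ∪ j ∪ j ∪ l)) ∪ d(h(h(c ∪ j))))
Right:  d(d(h(j ∪ h(c) ∪ j ∪ b ∪ h(l) ∪ l ∪ b)) ∪ d(h(h(c ∪ j))))
  Descend into:  d(h(j ∪ h(c) ∪ j ∪ b ∪ h(l) ∪ l ∪ b)) ∪ d(h(h(c ∪ j)))
  Inside:  d(h(j ∪ h(c) ∪ j ∪ b ∪ h(l) ∪ l ∪ b))  →  d(h(b ∪ b ∪ h(c) ∪ h(l) ∪ j ∪ j ∪ l))
  Sort arguments:  d(h(b ∪ b ∪ h(c) ∪ h(l) ∪ j ∪ j ∪ l)) ∪ d(h(h(c ∪ j)))
  Rebuild:  d(d(h(b ∪ b ∪ h(c) ∪ h(l) ∪ j ∪ j ∪ l)) ∪ d(h(h(c ∪ j))))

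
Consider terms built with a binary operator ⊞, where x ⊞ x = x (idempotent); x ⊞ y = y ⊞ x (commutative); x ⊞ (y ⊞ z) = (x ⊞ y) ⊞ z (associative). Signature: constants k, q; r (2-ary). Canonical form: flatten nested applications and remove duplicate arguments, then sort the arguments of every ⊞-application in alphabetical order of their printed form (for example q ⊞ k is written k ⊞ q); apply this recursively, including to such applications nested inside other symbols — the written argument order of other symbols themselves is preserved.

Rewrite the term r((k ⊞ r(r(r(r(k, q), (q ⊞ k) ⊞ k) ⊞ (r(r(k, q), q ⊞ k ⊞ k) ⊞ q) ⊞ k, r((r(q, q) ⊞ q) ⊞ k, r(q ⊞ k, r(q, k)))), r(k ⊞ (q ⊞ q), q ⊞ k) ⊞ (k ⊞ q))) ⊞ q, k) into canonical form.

Work inside:  (k ⊞ r(r(r(r(k, q), (q ⊞ k) ⊞ k) ⊞ (r(r(k, q), q ⊞ k ⊞ k) ⊞ q) ⊞ k, r((r(q, q) ⊞ q) ⊞ k, r(q ⊞ k, r(q, k)))), r(k ⊞ (q ⊞ q), q ⊞ k) ⊞ (k ⊞ q))) ⊞ q
Un-nest:  k ⊞ r(r(r(r(k, q), (q ⊞ k) ⊞ k) ⊞ (r(r(k, q), q ⊞ k ⊞ k) ⊞ q) ⊞ k, r((r(q, q) ⊞ q) ⊞ k, r(q ⊞ k, r(q, k)))), r(k ⊞ (q ⊞ q), q ⊞ k) ⊞ (k ⊞ q)) ⊞ q
Canonicalize subterm:  r(r(r(r(k, q), (q ⊞ k) ⊞ k) ⊞ (r(r(k, q), q ⊞ k ⊞ k) ⊞ q) ⊞ k, r((r(q, q) ⊞ q) ⊞ k, r(q ⊞ k, r(q, k)))), r(k ⊞ (q ⊞ q), q ⊞ k) ⊞ (k ⊞ q))  →  r(r(k ⊞ q ⊞ r(r(k, q), k ⊞ q), r(k ⊞ q ⊞ r(q, q), r(k ⊞ q, r(q, k)))), k ⊞ q ⊞ r(k ⊞ q, k ⊞ q))
Sort arguments:  k ⊞ q ⊞ r(r(k ⊞ q ⊞ r(r(k, q), k ⊞ q), r(k ⊞ q ⊞ r(q, q), r(k ⊞ q, r(q, k)))), k ⊞ q ⊞ r(k ⊞ q, k ⊞ q))
Reassemble:  r(k ⊞ q ⊞ r(r(k ⊞ q ⊞ r(r(k, q), k ⊞ q), r(k ⊞ q ⊞ r(q, q), r(k ⊞ q, r(q, k)))), k ⊞ q ⊞ r(k ⊞ q, k ⊞ q)), k)

Answer: r(k ⊞ q ⊞ r(r(k ⊞ q ⊞ r(r(k, q), k ⊞ q), r(k ⊞ q ⊞ r(q, q), r(k ⊞ q, r(q, k)))), k ⊞ q ⊞ r(k ⊞ q, k ⊞ q)), k)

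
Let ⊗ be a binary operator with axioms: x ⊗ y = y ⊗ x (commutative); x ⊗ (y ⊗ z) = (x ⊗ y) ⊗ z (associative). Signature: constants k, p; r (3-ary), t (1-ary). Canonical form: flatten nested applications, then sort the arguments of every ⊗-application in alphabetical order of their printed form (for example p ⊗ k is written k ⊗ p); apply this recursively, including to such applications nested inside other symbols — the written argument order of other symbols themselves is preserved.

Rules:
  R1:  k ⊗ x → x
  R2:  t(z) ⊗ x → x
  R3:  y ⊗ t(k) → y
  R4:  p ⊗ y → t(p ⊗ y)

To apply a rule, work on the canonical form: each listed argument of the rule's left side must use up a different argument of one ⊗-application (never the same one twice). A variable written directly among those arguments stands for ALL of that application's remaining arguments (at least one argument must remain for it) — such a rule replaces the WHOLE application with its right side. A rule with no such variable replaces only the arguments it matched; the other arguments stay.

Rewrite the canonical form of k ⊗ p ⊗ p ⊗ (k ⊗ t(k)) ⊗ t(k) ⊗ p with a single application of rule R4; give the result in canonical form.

Canonical form:  k ⊗ k ⊗ p ⊗ p ⊗ p ⊗ t(k) ⊗ t(k)
Apply R4:  consuming p;  y := k ⊗ k ⊗ p ⊗ p ⊗ t(k) ⊗ t(k)
Every leftover argument binds to the variable; the entire application is replaced.
New term:  t(k ⊗ k ⊗ p ⊗ p ⊗ p ⊗ t(k) ⊗ t(k))

Answer: t(k ⊗ k ⊗ p ⊗ p ⊗ p ⊗ t(k) ⊗ t(k))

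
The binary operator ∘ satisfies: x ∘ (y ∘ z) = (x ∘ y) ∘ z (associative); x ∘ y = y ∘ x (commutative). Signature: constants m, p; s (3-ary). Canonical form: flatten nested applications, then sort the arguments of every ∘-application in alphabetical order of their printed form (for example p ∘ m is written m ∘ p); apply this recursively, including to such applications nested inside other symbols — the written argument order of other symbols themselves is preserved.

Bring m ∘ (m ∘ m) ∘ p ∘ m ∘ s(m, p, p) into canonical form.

Flatten:  m ∘ m ∘ m ∘ p ∘ m ∘ s(m, p, p)
Sort:  m ∘ m ∘ m ∘ m ∘ p ∘ s(m, p, p)

Answer: m ∘ m ∘ m ∘ m ∘ p ∘ s(m, p, p)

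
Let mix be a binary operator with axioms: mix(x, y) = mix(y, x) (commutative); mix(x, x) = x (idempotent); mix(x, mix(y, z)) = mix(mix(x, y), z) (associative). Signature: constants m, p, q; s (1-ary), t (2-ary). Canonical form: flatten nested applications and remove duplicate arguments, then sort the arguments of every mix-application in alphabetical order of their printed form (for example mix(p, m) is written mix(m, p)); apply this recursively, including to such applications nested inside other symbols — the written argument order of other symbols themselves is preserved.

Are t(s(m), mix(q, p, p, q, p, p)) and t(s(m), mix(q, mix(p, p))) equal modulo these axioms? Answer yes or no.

Left:  t(s(m), mix(q, p, p, q, p, p))
  Work inside:  mix(q, p, p, q, p, p)
  Idempotence:  drop duplicate p, q, p, p
  Sort arguments:  mix(p, q)
  Put back:  t(s(m), mix(p, q))
Right:  t(s(m), mix(q, mix(p, p)))
  Focus inside:  mix(q, mix(p, p))
  Un-nest:  mix(q, p, p)
  Deduplicate:  drop duplicate p
  Sort:  mix(p, q)
  Reassemble:  t(s(m), mix(p, q))

Answer: yes — both canonical forms are t(s(m), mix(p, q))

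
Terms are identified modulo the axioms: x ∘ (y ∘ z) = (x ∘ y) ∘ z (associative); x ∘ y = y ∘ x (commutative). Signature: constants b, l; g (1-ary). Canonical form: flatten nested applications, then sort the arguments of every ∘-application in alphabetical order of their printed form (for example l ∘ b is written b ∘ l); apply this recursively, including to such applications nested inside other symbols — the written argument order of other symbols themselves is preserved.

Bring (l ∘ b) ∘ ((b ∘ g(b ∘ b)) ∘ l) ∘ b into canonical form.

Answer: b ∘ b ∘ b ∘ g(b ∘ b) ∘ l ∘ l

Derivation:
Flatten:  l ∘ b ∘ b ∘ g(b ∘ b) ∘ l ∘ b
Order the arguments:  b ∘ b ∘ b ∘ g(b ∘ b) ∘ l ∘ l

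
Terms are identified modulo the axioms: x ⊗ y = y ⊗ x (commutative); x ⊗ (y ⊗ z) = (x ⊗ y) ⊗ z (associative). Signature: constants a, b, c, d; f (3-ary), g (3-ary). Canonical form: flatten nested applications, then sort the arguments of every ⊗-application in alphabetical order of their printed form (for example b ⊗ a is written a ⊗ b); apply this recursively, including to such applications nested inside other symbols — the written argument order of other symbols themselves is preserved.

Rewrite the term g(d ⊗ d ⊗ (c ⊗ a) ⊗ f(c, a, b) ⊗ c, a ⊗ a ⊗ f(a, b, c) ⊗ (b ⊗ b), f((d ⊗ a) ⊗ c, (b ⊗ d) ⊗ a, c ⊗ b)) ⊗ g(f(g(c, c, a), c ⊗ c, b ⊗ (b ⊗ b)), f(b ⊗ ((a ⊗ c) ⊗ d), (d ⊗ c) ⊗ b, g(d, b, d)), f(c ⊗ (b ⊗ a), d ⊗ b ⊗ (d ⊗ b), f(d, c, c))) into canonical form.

Answer: g(a ⊗ c ⊗ c ⊗ d ⊗ d ⊗ f(c, a, b), a ⊗ a ⊗ b ⊗ b ⊗ f(a, b, c), f(a ⊗ c ⊗ d, a ⊗ b ⊗ d, b ⊗ c)) ⊗ g(f(g(c, c, a), c ⊗ c, b ⊗ b ⊗ b), f(a ⊗ b ⊗ c ⊗ d, b ⊗ c ⊗ d, g(d, b, d)), f(a ⊗ b ⊗ c, b ⊗ b ⊗ d ⊗ d, f(d, c, c)))

Derivation:
Simplify inside:  g(d ⊗ d ⊗ (c ⊗ a) ⊗ f(c, a, b) ⊗ c, a ⊗ a ⊗ f(a, b, c) ⊗ (b ⊗ b), f((d ⊗ a) ⊗ c, (b ⊗ d) ⊗ a, c ⊗ b))  →  g(a ⊗ c ⊗ c ⊗ d ⊗ d ⊗ f(c, a, b), a ⊗ a ⊗ b ⊗ b ⊗ f(a, b, c), f(a ⊗ c ⊗ d, a ⊗ b ⊗ d, b ⊗ c))
Inside:  g(f(g(c, c, a), c ⊗ c, b ⊗ (b ⊗ b)), f(b ⊗ ((a ⊗ c) ⊗ d), (d ⊗ c) ⊗ b, g(d, b, d)), f(c ⊗ (b ⊗ a), d ⊗ b ⊗ (d ⊗ b), f(d, c, c)))  →  g(f(g(c, c, a), c ⊗ c, b ⊗ b ⊗ b), f(a ⊗ b ⊗ c ⊗ d, b ⊗ c ⊗ d, g(d, b, d)), f(a ⊗ b ⊗ c, b ⊗ b ⊗ d ⊗ d, f(d, c, c)))
Sort:  g(a ⊗ c ⊗ c ⊗ d ⊗ d ⊗ f(c, a, b), a ⊗ a ⊗ b ⊗ b ⊗ f(a, b, c), f(a ⊗ c ⊗ d, a ⊗ b ⊗ d, b ⊗ c)) ⊗ g(f(g(c, c, a), c ⊗ c, b ⊗ b ⊗ b), f(a ⊗ b ⊗ c ⊗ d, b ⊗ c ⊗ d, g(d, b, d)), f(a ⊗ b ⊗ c, b ⊗ b ⊗ d ⊗ d, f(d, c, c)))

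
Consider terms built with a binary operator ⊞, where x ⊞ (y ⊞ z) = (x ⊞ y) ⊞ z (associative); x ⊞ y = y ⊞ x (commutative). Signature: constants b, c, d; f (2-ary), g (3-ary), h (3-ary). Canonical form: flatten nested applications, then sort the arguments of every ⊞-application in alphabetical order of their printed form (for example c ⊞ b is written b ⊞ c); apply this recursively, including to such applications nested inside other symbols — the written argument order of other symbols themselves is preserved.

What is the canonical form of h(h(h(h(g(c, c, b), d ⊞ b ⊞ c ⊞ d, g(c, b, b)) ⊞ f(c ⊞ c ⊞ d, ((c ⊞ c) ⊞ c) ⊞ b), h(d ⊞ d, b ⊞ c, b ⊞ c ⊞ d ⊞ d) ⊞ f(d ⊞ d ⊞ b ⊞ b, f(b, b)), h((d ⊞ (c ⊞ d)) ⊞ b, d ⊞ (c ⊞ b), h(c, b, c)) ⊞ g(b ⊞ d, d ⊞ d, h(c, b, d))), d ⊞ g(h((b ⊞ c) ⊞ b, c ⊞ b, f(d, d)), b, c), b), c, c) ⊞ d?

Simplify inside:  h(h(h(h(g(c, c, b), d ⊞ b ⊞ c ⊞ d, g(c, b, b)) ⊞ f(c ⊞ c ⊞ d, ((c ⊞ c) ⊞ c) ⊞ b), h(d ⊞ d, b ⊞ c, b ⊞ c ⊞ d ⊞ d) ⊞ f(d ⊞ d ⊞ b ⊞ b, f(b, b)), h((d ⊞ (c ⊞ d)) ⊞ b, d ⊞ (c ⊞ b), h(c, b, c)) ⊞ g(b ⊞ d, d ⊞ d, h(c, b, d))), d ⊞ g(h((b ⊞ c) ⊞ b, c ⊞ b, f(d, d)), b, c), b), c, c)  →  h(h(h(f(c ⊞ c ⊞ d, b ⊞ c ⊞ c ⊞ c) ⊞ h(g(c, c, b), b ⊞ c ⊞ d ⊞ d, g(c, b, b)), f(b ⊞ b ⊞ d ⊞ d, f(b, b)) ⊞ h(d ⊞ d, b ⊞ c, b ⊞ c ⊞ d ⊞ d), g(b ⊞ d, d ⊞ d, h(c, b, d)) ⊞ h(b ⊞ c ⊞ d ⊞ d, b ⊞ c ⊞ d, h(c, b, c))), d ⊞ g(h(b ⊞ b ⊞ c, b ⊞ c, f(d, d)), b, c), b), c, c)
Sort:  d ⊞ h(h(h(f(c ⊞ c ⊞ d, b ⊞ c ⊞ c ⊞ c) ⊞ h(g(c, c, b), b ⊞ c ⊞ d ⊞ d, g(c, b, b)), f(b ⊞ b ⊞ d ⊞ d, f(b, b)) ⊞ h(d ⊞ d, b ⊞ c, b ⊞ c ⊞ d ⊞ d), g(b ⊞ d, d ⊞ d, h(c, b, d)) ⊞ h(b ⊞ c ⊞ d ⊞ d, b ⊞ c ⊞ d, h(c, b, c))), d ⊞ g(h(b ⊞ b ⊞ c, b ⊞ c, f(d, d)), b, c), b), c, c)

Answer: d ⊞ h(h(h(f(c ⊞ c ⊞ d, b ⊞ c ⊞ c ⊞ c) ⊞ h(g(c, c, b), b ⊞ c ⊞ d ⊞ d, g(c, b, b)), f(b ⊞ b ⊞ d ⊞ d, f(b, b)) ⊞ h(d ⊞ d, b ⊞ c, b ⊞ c ⊞ d ⊞ d), g(b ⊞ d, d ⊞ d, h(c, b, d)) ⊞ h(b ⊞ c ⊞ d ⊞ d, b ⊞ c ⊞ d, h(c, b, c))), d ⊞ g(h(b ⊞ b ⊞ c, b ⊞ c, f(d, d)), b, c), b), c, c)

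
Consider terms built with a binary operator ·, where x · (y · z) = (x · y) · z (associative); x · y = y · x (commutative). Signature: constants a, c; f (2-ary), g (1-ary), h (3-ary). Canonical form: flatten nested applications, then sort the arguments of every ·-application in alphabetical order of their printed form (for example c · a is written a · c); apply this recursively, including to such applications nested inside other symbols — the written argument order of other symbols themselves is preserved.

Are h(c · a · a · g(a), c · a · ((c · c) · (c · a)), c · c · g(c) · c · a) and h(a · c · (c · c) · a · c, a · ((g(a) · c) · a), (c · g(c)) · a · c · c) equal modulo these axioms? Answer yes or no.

Answer: no — h(a · a · c · g(a), a · a · c · c · c · c, a · c · c · c · g(c)) vs h(a · a · c · c · c · c, a · a · c · g(a), a · c · c · c · g(c))

Derivation:
Left:  h(c · a · a · g(a), c · a · ((c · c) · (c · a)), c · c · g(c) · c · a)
  Focus inside:  c · a · ((c · c) · (c · a))
  Un-nest:  c · a · c · c · c · a
  Sort:  a · a · c · c · c · c
  Put back:  h(a · a · c · g(a), a · a · c · c · c · c, a · c · c · c · g(c))
Right:  h(a · c · (c · c) · a · c, a · ((g(a) · c) · a), (c · g(c)) · a · c · c)
  Work inside:  (c · g(c)) · a · c · c
  Flatten:  c · g(c) · a · c · c
  Sort:  a · c · c · c · g(c)
  Put back:  h(a · a · c · c · c · c, a · a · c · g(a), a · c · c · c · g(c))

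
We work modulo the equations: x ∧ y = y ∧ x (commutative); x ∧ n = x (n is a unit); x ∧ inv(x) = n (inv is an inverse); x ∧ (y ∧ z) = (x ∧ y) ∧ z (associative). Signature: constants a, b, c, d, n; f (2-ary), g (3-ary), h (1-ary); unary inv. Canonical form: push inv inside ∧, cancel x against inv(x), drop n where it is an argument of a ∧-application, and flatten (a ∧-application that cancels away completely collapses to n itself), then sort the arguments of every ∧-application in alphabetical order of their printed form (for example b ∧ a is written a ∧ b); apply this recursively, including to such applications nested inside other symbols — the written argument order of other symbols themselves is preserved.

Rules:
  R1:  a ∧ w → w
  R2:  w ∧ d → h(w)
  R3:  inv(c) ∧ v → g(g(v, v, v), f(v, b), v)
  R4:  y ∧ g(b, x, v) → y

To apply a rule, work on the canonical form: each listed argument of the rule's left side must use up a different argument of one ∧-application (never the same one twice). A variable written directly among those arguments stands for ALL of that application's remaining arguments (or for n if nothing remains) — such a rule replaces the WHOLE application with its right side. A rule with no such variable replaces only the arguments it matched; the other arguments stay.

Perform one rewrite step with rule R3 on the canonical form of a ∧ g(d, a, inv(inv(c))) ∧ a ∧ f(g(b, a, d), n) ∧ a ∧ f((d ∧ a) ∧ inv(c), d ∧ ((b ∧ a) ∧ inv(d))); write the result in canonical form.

Answer: a ∧ a ∧ a ∧ f(g(b, a, d), n) ∧ f(g(g(a ∧ d, a ∧ d, a ∧ d), f(a ∧ d, b), a ∧ d), a ∧ b) ∧ g(d, a, c)

Derivation:
Canonical form:  a ∧ a ∧ a ∧ f(a ∧ d ∧ inv(c), a ∧ b) ∧ f(g(b, a, d), n) ∧ g(d, a, c)
R3 matches:  uses inv(c);  v := a ∧ d
The extension variable absorbs all remaining arguments, so the whole application is rewritten.
New term:  a ∧ a ∧ a ∧ f(g(b, a, d), n) ∧ f(g(g(a ∧ d, a ∧ d, a ∧ d), f(a ∧ d, b), a ∧ d), a ∧ b) ∧ g(d, a, c)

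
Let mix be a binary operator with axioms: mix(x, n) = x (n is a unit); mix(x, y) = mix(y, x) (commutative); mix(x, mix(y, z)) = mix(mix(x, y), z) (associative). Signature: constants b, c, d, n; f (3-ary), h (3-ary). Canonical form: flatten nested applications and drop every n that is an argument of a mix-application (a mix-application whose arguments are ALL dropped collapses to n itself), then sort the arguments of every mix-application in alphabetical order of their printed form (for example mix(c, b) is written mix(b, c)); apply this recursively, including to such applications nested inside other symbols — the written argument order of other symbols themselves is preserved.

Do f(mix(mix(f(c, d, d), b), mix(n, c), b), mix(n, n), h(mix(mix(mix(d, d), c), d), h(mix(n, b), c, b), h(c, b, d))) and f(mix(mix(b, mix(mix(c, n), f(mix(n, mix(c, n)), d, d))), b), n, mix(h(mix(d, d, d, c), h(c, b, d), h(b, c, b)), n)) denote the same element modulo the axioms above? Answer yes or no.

Left:  f(mix(mix(f(c, d, d), b), mix(n, c), b), mix(n, n), h(mix(mix(mix(d, d), c), d), h(mix(n, b), c, b), h(c, b, d)))
  Work inside:  mix(mix(f(c, d, d), b), mix(n, c), b)
  Un-nest:  mix(f(c, d, d), b, n, c, b)
  Unit:  drop n
  Order the arguments:  mix(b, b, c, f(c, d, d))
  Put back:  f(mix(b, b, c, f(c, d, d)), n, h(mix(c, d, d, d), h(b, c, b), h(c, b, d)))
Right:  f(mix(mix(b, mix(mix(c, n), f(mix(n, mix(c, n)), d, d))), b), n, mix(h(mix(d, d, d, c), h(c, b, d), h(b, c, b)), n))
  Descend into:  mix(h(mix(d, d, d, c), h(c, b, d), h(b, c, b)), n)
  Canonicalize subterm:  h(mix(d, d, d, c), h(c, b, d), h(b, c, b))  →  h(mix(c, d, d, d), h(c, b, d), h(b, c, b))
  Drop the unit:  drop n
  Sort:  h(mix(c, d, d, d), h(c, b, d), h(b, c, b))
  Put back:  f(mix(b, b, c, f(c, d, d)), n, h(mix(c, d, d, d), h(c, b, d), h(b, c, b)))

Answer: no — f(mix(b, b, c, f(c, d, d)), n, h(mix(c, d, d, d), h(b, c, b), h(c, b, d))) vs f(mix(b, b, c, f(c, d, d)), n, h(mix(c, d, d, d), h(c, b, d), h(b, c, b)))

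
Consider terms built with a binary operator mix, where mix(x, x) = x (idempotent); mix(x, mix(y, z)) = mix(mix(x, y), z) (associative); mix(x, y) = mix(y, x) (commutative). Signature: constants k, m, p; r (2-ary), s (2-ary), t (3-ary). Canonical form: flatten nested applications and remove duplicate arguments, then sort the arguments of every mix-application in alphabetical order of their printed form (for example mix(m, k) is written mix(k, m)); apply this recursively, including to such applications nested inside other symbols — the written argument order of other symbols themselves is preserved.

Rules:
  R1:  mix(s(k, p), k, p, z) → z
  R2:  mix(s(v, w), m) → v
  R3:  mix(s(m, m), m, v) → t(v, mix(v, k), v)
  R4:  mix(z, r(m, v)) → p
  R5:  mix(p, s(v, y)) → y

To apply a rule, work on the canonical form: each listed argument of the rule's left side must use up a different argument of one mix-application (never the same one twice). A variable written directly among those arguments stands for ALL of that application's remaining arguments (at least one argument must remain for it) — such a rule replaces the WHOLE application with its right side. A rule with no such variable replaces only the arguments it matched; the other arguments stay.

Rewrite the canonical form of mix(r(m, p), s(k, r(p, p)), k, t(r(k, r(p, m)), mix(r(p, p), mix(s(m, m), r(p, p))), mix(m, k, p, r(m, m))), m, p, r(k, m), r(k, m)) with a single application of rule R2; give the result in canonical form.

Answer: mix(k, p, r(k, m), r(m, p), t(r(k, r(p, m)), mix(r(p, p), s(m, m)), mix(k, m, p, r(m, m))))

Derivation:
Canonical form:  mix(k, m, p, r(k, m), r(m, p), s(k, r(p, p)), t(r(k, r(p, m)), mix(r(p, p), s(m, m)), mix(k, m, p, r(m, m))))
R2 matches:  uses m, s(k, r(p, p));  v := k, w := r(p, p)
Result:  mix(k, p, r(k, m), r(m, p), t(r(k, r(p, m)), mix(r(p, p), s(m, m)), mix(k, m, p, r(m, m))))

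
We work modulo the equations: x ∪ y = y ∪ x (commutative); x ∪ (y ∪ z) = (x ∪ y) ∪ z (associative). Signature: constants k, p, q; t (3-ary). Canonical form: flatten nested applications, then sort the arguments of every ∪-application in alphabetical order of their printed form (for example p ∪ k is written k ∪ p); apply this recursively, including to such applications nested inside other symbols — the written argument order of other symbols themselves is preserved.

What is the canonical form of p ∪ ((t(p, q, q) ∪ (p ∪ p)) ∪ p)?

Answer: p ∪ p ∪ p ∪ p ∪ t(p, q, q)

Derivation:
Merge nested applications:  p ∪ t(p, q, q) ∪ p ∪ p ∪ p
Sort arguments:  p ∪ p ∪ p ∪ p ∪ t(p, q, q)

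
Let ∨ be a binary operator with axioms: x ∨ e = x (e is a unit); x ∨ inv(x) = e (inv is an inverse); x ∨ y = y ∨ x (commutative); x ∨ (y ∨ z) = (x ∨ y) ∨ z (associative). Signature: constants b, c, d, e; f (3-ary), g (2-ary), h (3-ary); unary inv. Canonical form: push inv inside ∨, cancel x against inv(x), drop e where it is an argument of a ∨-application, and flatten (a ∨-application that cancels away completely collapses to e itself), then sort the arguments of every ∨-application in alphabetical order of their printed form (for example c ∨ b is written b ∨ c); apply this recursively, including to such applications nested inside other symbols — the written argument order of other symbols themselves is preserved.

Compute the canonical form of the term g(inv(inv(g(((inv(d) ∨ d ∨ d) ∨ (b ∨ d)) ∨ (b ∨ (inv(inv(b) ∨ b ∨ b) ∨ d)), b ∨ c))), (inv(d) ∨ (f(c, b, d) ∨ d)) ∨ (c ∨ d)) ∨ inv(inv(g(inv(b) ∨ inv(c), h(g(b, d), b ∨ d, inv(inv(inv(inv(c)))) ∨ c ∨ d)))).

Answer: g(g(b ∨ d ∨ d ∨ d, b ∨ c), c ∨ d ∨ f(c, b, d)) ∨ g(inv(b) ∨ inv(c), h(g(b, d), b ∨ d, c ∨ c ∨ d))

Derivation:
Push inv inside:  distribute inv over ∨ and collapse double inv
Collect terms:  g(g(b ∨ d ∨ d ∨ d, b ∨ c), c ∨ d ∨ f(c, b, d)) ∨ g(inv(b) ∨ inv(c), h(g(b, d), b ∨ d, c ∨ c ∨ d))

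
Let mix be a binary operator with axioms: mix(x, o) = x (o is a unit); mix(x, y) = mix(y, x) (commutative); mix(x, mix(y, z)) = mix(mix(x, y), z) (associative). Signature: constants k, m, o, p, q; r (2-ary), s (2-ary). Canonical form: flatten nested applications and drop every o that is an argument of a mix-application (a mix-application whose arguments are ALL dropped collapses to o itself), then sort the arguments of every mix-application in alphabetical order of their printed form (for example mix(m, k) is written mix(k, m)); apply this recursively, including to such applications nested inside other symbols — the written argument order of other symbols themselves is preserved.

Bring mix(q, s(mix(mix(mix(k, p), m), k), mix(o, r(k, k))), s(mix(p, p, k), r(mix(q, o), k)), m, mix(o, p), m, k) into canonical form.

Answer: mix(k, m, m, p, q, s(mix(k, k, m, p), r(k, k)), s(mix(k, p, p), r(q, k)))

Derivation:
Merge nested applications:  mix(q, s(mix(mix(mix(k, p), m), k), mix(o, r(k, k))), s(mix(p, p, k), r(mix(q, o), k)), m, o, p, m, k)
Inside:  s(mix(mix(mix(k, p), m), k), mix(o, r(k, k)))  →  s(mix(k, k, m, p), r(k, k))
Inside:  s(mix(p, p, k), r(mix(q, o), k))  →  s(mix(k, p, p), r(q, k))
Drop the unit:  drop o
Sort arguments:  mix(k, m, m, p, q, s(mix(k, k, m, p), r(k, k)), s(mix(k, p, p), r(q, k)))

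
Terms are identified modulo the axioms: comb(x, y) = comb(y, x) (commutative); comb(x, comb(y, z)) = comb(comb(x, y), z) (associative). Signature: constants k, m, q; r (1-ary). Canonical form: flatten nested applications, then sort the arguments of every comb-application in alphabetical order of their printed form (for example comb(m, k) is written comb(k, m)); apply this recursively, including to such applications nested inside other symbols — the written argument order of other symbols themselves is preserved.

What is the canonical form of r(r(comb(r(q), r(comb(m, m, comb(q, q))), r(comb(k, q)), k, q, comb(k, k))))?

Work inside:  comb(r(q), r(comb(m, m, comb(q, q))), r(comb(k, q)), k, q, comb(k, k))
Flatten:  comb(r(q), r(comb(m, m, comb(q, q))), r(comb(k, q)), k, q, k, k)
Inside:  r(comb(m, m, comb(q, q)))  →  r(comb(m, m, q, q))
Sort:  comb(k, k, k, q, r(comb(k, q)), r(comb(m, m, q, q)), r(q))
Rebuild:  r(r(comb(k, k, k, q, r(comb(k, q)), r(comb(m, m, q, q)), r(q))))

Answer: r(r(comb(k, k, k, q, r(comb(k, q)), r(comb(m, m, q, q)), r(q))))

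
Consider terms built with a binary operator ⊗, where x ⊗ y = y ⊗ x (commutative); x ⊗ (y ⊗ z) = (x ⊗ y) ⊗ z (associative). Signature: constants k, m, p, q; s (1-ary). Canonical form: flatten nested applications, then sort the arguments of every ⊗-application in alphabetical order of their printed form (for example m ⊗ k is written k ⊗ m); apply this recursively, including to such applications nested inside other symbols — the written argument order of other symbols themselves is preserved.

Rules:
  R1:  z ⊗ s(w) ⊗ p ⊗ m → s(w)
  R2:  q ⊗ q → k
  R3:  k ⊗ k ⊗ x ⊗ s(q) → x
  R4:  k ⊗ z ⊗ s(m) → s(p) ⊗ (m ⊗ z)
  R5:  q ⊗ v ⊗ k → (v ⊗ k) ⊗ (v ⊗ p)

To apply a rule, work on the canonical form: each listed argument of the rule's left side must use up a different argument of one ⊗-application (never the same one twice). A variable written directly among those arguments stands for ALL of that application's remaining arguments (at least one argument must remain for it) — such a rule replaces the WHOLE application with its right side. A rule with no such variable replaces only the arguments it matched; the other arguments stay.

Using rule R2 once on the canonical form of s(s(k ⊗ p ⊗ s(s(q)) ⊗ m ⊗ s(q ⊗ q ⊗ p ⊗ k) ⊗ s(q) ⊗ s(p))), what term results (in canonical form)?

Answer: s(s(k ⊗ m ⊗ p ⊗ s(k ⊗ k ⊗ p) ⊗ s(p) ⊗ s(q) ⊗ s(s(q))))

Derivation:
Canonical form:  s(s(k ⊗ m ⊗ p ⊗ s(k ⊗ p ⊗ q ⊗ q) ⊗ s(p) ⊗ s(q) ⊗ s(s(q))))
Apply R2:  consuming q, q
Giving:  s(s(k ⊗ m ⊗ p ⊗ s(k ⊗ k ⊗ p) ⊗ s(p) ⊗ s(q) ⊗ s(s(q))))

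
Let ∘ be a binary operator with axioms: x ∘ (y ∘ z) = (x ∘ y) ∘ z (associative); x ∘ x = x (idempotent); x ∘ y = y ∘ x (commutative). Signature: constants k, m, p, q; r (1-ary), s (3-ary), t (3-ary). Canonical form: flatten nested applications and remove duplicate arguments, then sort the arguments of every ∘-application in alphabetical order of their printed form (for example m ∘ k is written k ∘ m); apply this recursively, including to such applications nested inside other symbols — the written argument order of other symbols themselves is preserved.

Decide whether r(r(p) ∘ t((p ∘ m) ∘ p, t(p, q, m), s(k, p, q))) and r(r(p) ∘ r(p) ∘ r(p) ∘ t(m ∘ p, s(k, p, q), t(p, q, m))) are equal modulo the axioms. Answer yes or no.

Answer: no — r(r(p) ∘ t(m ∘ p, t(p, q, m), s(k, p, q))) vs r(r(p) ∘ t(m ∘ p, s(k, p, q), t(p, q, m)))

Derivation:
Left:  r(r(p) ∘ t((p ∘ m) ∘ p, t(p, q, m), s(k, p, q)))
  Descend into:  r(p) ∘ t((p ∘ m) ∘ p, t(p, q, m), s(k, p, q))
  Canonicalize subterm:  t((p ∘ m) ∘ p, t(p, q, m), s(k, p, q))  →  t(m ∘ p, t(p, q, m), s(k, p, q))
  Sort:  r(p) ∘ t(m ∘ p, t(p, q, m), s(k, p, q))
  Put back:  r(r(p) ∘ t(m ∘ p, t(p, q, m), s(k, p, q)))
Right:  r(r(p) ∘ r(p) ∘ r(p) ∘ t(m ∘ p, s(k, p, q), t(p, q, m)))
  Descend into:  r(p) ∘ r(p) ∘ r(p) ∘ t(m ∘ p, s(k, p, q), t(p, q, m))
  Drop duplicates:  drop duplicate r(p), r(p)
  Sort:  r(p) ∘ t(m ∘ p, s(k, p, q), t(p, q, m))
  Rebuild:  r(r(p) ∘ t(m ∘ p, s(k, p, q), t(p, q, m)))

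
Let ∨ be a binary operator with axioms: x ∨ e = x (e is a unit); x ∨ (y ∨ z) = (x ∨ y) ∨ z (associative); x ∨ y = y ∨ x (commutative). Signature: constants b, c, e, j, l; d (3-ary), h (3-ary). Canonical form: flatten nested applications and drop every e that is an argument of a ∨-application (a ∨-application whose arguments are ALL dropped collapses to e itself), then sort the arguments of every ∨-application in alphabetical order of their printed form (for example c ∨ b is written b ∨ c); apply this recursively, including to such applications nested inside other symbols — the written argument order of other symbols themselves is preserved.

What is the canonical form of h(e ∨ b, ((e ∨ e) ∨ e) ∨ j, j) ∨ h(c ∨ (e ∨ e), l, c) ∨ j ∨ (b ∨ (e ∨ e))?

Merge nested applications:  h(e ∨ b, ((e ∨ e) ∨ e) ∨ j, j) ∨ h(c ∨ (e ∨ e), l, c) ∨ j ∨ b ∨ e ∨ e
Canonicalize subterm:  h(e ∨ b, ((e ∨ e) ∨ e) ∨ j, j)  →  h(b, j, j)
Canonicalize subterm:  h(c ∨ (e ∨ e), l, c)  →  h(c, l, c)
Unit:  drop e (×2)
Order the arguments:  b ∨ h(b, j, j) ∨ h(c, l, c) ∨ j

Answer: b ∨ h(b, j, j) ∨ h(c, l, c) ∨ j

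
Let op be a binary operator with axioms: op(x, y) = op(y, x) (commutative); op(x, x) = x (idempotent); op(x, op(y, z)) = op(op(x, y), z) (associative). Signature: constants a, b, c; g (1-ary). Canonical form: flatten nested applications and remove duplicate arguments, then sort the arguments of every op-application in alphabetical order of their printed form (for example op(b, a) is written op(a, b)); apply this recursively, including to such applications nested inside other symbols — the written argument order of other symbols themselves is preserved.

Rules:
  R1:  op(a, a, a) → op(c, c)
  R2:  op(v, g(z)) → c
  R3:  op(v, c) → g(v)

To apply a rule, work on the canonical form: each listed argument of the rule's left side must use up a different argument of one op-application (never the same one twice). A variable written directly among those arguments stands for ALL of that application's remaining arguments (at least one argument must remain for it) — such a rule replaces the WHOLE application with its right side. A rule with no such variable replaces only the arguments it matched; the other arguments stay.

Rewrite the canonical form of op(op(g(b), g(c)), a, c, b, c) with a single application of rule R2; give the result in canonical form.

Canonical form:  op(a, b, c, g(b), g(c))
Match R2:  consume g(b);  v := op(a, b, c, g(c)), z := b
The extension variable absorbs all remaining arguments, so the whole application is rewritten.
Giving:  c

Answer: c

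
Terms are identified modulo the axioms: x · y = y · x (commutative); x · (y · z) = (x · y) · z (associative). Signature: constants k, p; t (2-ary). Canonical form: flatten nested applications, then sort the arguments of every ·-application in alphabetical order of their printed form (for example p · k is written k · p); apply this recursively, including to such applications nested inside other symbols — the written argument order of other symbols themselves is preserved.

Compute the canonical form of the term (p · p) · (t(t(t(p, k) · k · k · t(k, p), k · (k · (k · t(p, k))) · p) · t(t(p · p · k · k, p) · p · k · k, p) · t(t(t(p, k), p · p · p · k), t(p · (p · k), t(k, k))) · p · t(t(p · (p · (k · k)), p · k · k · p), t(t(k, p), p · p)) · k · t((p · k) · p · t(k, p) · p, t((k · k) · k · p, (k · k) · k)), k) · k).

Merge nested applications:  p · p · t(t(t(p, k) · k · k · t(k, p), k · (k · (k · t(p, k))) · p) · t(t(p · p · k · k, p) · p · k · k, p) · t(t(t(p, k), p · p · p · k), t(p · (p · k), t(k, k))) · p · t(t(p · (p · (k · k)), p · k · k · p), t(t(k, p), p · p)) · k · t((p · k) · p · t(k, p) · p, t((k · k) · k · p, (k · k) · k)), k) · k
Inside:  t(t(t(p, k) · k · k · t(k, p), k · (k · (k · t(p, k))) · p) · t(t(p · p · k · k, p) · p · k · k, p) · t(t(t(p, k), p · p · p · k), t(p · (p · k), t(k, k))) · p · t(t(p · (p · (k · k)), p · k · k · p), t(t(k, p), p · p)) · k · t((p · k) · p · t(k, p) · p, t((k · k) · k · p, (k · k) · k)), k)  →  t(k · p · t(k · k · p · t(k · k · p · p, p), p) · t(k · k · t(k, p) · t(p, k), k · k · k · p · t(p, k)) · t(k · p · p · p · t(k, p), t(k · k · k · p, k · k · k)) · t(t(k · k · p · p, k · k · p · p), t(t(k, p), p · p)) · t(t(t(p, k), k · p · p · p), t(k · p · p, t(k, k))), k)
Sort arguments:  k · p · p · t(k · p · t(k · k · p · t(k · k · p · p, p), p) · t(k · k · t(k, p) · t(p, k), k · k · k · p · t(p, k)) · t(k · p · p · p · t(k, p), t(k · k · k · p, k · k · k)) · t(t(k · k · p · p, k · k · p · p), t(t(k, p), p · p)) · t(t(t(p, k), k · p · p · p), t(k · p · p, t(k, k))), k)

Answer: k · p · p · t(k · p · t(k · k · p · t(k · k · p · p, p), p) · t(k · k · t(k, p) · t(p, k), k · k · k · p · t(p, k)) · t(k · p · p · p · t(k, p), t(k · k · k · p, k · k · k)) · t(t(k · k · p · p, k · k · p · p), t(t(k, p), p · p)) · t(t(t(p, k), k · p · p · p), t(k · p · p, t(k, k))), k)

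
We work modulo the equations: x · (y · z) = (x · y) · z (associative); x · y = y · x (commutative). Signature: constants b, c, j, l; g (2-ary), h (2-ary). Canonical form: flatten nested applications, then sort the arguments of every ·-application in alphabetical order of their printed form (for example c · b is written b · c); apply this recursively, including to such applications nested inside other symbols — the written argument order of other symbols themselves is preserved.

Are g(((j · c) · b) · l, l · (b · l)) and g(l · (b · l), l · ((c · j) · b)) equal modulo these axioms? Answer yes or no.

Answer: no — g(b · c · j · l, b · l · l) vs g(b · l · l, b · c · j · l)

Derivation:
Left:  g(((j · c) · b) · l, l · (b · l))
  Work inside:  ((j · c) · b) · l
  Un-nest:  j · c · b · l
  Order the arguments:  b · c · j · l
  Rebuild:  g(b · c · j · l, b · l · l)
Right:  g(l · (b · l), l · ((c · j) · b))
  Descend into:  l · ((c · j) · b)
  Un-nest:  l · c · j · b
  Sort arguments:  b · c · j · l
  Rebuild:  g(b · l · l, b · c · j · l)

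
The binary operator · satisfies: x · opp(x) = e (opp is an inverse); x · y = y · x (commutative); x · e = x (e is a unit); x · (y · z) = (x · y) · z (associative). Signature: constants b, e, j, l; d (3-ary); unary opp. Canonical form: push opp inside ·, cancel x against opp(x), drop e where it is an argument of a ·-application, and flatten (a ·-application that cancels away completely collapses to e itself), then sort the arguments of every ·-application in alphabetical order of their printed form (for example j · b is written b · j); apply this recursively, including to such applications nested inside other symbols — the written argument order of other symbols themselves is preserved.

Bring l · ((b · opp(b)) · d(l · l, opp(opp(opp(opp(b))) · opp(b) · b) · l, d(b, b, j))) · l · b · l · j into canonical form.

Answer: b · d(l · l, b · l, d(b, b, j)) · j · l · l · l

Derivation:
Push opp inside:  distribute opp over · and collapse double opp
Collect terms:  l · l · l · b · d(l · l, b · l, d(b, b, j)) · j
Sort arguments:  b · d(l · l, b · l, d(b, b, j)) · j · l · l · l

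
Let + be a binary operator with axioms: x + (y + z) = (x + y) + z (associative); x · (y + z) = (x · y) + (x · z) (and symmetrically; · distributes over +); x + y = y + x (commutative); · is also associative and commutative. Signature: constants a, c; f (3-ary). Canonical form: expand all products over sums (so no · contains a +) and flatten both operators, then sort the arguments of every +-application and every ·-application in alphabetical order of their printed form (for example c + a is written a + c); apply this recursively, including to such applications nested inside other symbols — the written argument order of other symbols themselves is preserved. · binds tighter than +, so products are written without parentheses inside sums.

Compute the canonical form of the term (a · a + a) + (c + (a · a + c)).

Un-nest:  a · a + a + c + a · a + c
Sort arguments:  a + a · a + a · a + c + c

Answer: a + a · a + a · a + c + c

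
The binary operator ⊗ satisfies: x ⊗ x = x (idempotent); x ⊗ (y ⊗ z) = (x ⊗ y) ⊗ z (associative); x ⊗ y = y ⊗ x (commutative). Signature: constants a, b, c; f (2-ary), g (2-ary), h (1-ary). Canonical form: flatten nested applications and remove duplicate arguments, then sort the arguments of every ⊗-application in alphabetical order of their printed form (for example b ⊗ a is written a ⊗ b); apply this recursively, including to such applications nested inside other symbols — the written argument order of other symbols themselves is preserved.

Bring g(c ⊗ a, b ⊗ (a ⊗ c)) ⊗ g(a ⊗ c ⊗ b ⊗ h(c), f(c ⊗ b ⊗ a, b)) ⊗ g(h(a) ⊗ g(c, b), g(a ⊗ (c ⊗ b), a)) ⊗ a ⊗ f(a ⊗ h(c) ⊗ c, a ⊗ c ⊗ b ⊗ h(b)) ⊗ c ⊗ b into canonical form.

Inside:  g(c ⊗ a, b ⊗ (a ⊗ c))  →  g(a ⊗ c, a ⊗ b ⊗ c)
Simplify inside:  g(a ⊗ c ⊗ b ⊗ h(c), f(c ⊗ b ⊗ a, b))  →  g(a ⊗ b ⊗ c ⊗ h(c), f(a ⊗ b ⊗ c, b))
Inside:  g(h(a) ⊗ g(c, b), g(a ⊗ (c ⊗ b), a))  →  g(g(c, b) ⊗ h(a), g(a ⊗ b ⊗ c, a))
Order the arguments:  a ⊗ b ⊗ c ⊗ f(a ⊗ c ⊗ h(c), a ⊗ b ⊗ c ⊗ h(b)) ⊗ g(a ⊗ b ⊗ c ⊗ h(c), f(a ⊗ b ⊗ c, b)) ⊗ g(a ⊗ c, a ⊗ b ⊗ c) ⊗ g(g(c, b) ⊗ h(a), g(a ⊗ b ⊗ c, a))

Answer: a ⊗ b ⊗ c ⊗ f(a ⊗ c ⊗ h(c), a ⊗ b ⊗ c ⊗ h(b)) ⊗ g(a ⊗ b ⊗ c ⊗ h(c), f(a ⊗ b ⊗ c, b)) ⊗ g(a ⊗ c, a ⊗ b ⊗ c) ⊗ g(g(c, b) ⊗ h(a), g(a ⊗ b ⊗ c, a))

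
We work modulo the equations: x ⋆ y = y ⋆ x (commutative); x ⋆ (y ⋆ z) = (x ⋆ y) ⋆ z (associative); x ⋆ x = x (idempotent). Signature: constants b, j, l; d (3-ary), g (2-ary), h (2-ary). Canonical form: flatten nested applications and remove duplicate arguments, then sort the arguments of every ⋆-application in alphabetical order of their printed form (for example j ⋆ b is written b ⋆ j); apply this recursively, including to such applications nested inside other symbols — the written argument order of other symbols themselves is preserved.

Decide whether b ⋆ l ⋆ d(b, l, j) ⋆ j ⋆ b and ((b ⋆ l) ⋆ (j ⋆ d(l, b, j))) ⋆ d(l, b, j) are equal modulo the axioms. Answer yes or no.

Left:  b ⋆ l ⋆ d(b, l, j) ⋆ j ⋆ b
  Idempotence:  drop duplicate b
  Sort arguments:  b ⋆ d(b, l, j) ⋆ j ⋆ l
Right:  ((b ⋆ l) ⋆ (j ⋆ d(l, b, j))) ⋆ d(l, b, j)
  Merge nested applications:  b ⋆ l ⋆ j ⋆ d(l, b, j) ⋆ d(l, b, j)
  Drop duplicates:  drop duplicate d(l, b, j)
  Sort:  b ⋆ d(l, b, j) ⋆ j ⋆ l

Answer: no — b ⋆ d(b, l, j) ⋆ j ⋆ l vs b ⋆ d(l, b, j) ⋆ j ⋆ l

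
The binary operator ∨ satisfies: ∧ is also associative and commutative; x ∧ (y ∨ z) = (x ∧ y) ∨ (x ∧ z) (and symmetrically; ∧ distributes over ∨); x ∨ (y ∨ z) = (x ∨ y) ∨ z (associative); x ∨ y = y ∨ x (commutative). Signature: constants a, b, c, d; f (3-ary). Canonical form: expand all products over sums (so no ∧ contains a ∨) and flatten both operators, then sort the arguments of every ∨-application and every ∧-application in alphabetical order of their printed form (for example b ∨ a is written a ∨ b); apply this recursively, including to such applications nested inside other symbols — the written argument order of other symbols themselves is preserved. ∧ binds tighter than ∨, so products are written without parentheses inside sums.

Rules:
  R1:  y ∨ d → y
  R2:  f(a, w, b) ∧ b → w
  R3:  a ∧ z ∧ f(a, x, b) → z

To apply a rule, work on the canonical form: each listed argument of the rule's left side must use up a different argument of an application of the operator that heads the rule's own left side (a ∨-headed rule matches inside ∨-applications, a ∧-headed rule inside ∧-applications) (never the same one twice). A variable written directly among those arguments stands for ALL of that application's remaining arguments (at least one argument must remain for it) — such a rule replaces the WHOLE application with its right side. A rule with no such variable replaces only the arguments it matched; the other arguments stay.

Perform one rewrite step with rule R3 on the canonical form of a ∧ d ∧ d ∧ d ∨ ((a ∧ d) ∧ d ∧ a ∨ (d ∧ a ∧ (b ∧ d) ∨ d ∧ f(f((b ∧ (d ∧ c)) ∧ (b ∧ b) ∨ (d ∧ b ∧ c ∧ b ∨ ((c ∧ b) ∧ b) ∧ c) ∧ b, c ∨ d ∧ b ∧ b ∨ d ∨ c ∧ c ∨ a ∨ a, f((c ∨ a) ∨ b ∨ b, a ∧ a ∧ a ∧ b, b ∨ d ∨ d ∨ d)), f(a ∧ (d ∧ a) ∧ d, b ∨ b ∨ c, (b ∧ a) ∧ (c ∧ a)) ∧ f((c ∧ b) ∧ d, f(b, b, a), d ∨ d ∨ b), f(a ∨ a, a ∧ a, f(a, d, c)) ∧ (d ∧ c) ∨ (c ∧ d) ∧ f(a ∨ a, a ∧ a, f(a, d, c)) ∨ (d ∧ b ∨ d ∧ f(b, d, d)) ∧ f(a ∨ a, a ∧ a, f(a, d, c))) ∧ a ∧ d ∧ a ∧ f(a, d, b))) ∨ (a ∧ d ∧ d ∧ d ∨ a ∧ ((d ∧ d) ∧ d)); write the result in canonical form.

Canonical form:  a ∧ a ∧ d ∧ d ∨ a ∧ a ∧ d ∧ d ∧ f(a, d, b) ∧ f(f(b ∧ b ∧ b ∧ c ∧ c ∨ b ∧ b ∧ b ∧ c ∧ d ∨ b ∧ b ∧ b ∧ c ∧ d, a ∨ a ∨ b ∧ b ∧ d ∨ c ∨ c ∧ c ∨ d, f(a ∨ b ∨ b ∨ c, a ∧ a ∧ a ∧ b, b ∨ d ∨ d ∨ d)), f(a ∧ a ∧ d ∧ d, b ∨ b ∨ c, a ∧ a ∧ b ∧ c) ∧ f(b ∧ c ∧ d, f(b, b, a), b ∨ d ∨ d), b ∧ d ∧ f(a ∨ a, a ∧ a, f(a, d, c)) ∨ c ∧ d ∧ f(a ∨ a, a ∧ a, f(a, d, c)) ∨ c ∧ d ∧ f(a ∨ a, a ∧ a, f(a, d, c)) ∨ d ∧ f(a ∨ a, a ∧ a, f(a, d, c)) ∧ f(b, d, d)) ∨ a ∧ b ∧ d ∧ d ∨ a ∧ d ∧ d ∧ d ∨ a ∧ d ∧ d ∧ d ∨ a ∧ d ∧ d ∧ d
R3 matches:  uses a, f(a, d, b);  x := d, z := a ∧ d ∧ d ∧ f(f(b ∧ b ∧ b ∧ c ∧ c ∨ b ∧ b ∧ b ∧ c ∧ d ∨ b ∧ b ∧ b ∧ c ∧ d, a ∨ a ∨ b ∧ b ∧ d ∨ c ∨ c ∧ c ∨ d, f(a ∨ b ∨ b ∨ c, a ∧ a ∧ a ∧ b, b ∨ d ∨ d ∨ d)), f(a ∧ a ∧ d ∧ d, b ∨ b ∨ c, a ∧ a ∧ b ∧ c) ∧ f(b ∧ c ∧ d, f(b, b, a), b ∨ d ∨ d), b ∧ d ∧ f(a ∨ a, a ∧ a, f(a, d, c)) ∨ c ∧ d ∧ f(a ∨ a, a ∧ a, f(a, d, c)) ∨ c ∧ d ∧ f(a ∨ a, a ∧ a, f(a, d, c)) ∨ d ∧ f(a ∨ a, a ∧ a, f(a, d, c)) ∧ f(b, d, d))
Every leftover argument binds to the variable; the entire application is replaced.
New term:  a ∧ a ∧ d ∧ d ∨ a ∧ b ∧ d ∧ d ∨ a ∧ d ∧ d ∧ d ∨ a ∧ d ∧ d ∧ d ∨ a ∧ d ∧ d ∧ d ∨ a ∧ d ∧ d ∧ f(f(b ∧ b ∧ b ∧ c ∧ c ∨ b ∧ b ∧ b ∧ c ∧ d ∨ b ∧ b ∧ b ∧ c ∧ d, a ∨ a ∨ b ∧ b ∧ d ∨ c ∨ c ∧ c ∨ d, f(a ∨ b ∨ b ∨ c, a ∧ a ∧ a ∧ b, b ∨ d ∨ d ∨ d)), f(a ∧ a ∧ d ∧ d, b ∨ b ∨ c, a ∧ a ∧ b ∧ c) ∧ f(b ∧ c ∧ d, f(b, b, a), b ∨ d ∨ d), b ∧ d ∧ f(a ∨ a, a ∧ a, f(a, d, c)) ∨ c ∧ d ∧ f(a ∨ a, a ∧ a, f(a, d, c)) ∨ c ∧ d ∧ f(a ∨ a, a ∧ a, f(a, d, c)) ∨ d ∧ f(a ∨ a, a ∧ a, f(a, d, c)) ∧ f(b, d, d))

Answer: a ∧ a ∧ d ∧ d ∨ a ∧ b ∧ d ∧ d ∨ a ∧ d ∧ d ∧ d ∨ a ∧ d ∧ d ∧ d ∨ a ∧ d ∧ d ∧ d ∨ a ∧ d ∧ d ∧ f(f(b ∧ b ∧ b ∧ c ∧ c ∨ b ∧ b ∧ b ∧ c ∧ d ∨ b ∧ b ∧ b ∧ c ∧ d, a ∨ a ∨ b ∧ b ∧ d ∨ c ∨ c ∧ c ∨ d, f(a ∨ b ∨ b ∨ c, a ∧ a ∧ a ∧ b, b ∨ d ∨ d ∨ d)), f(a ∧ a ∧ d ∧ d, b ∨ b ∨ c, a ∧ a ∧ b ∧ c) ∧ f(b ∧ c ∧ d, f(b, b, a), b ∨ d ∨ d), b ∧ d ∧ f(a ∨ a, a ∧ a, f(a, d, c)) ∨ c ∧ d ∧ f(a ∨ a, a ∧ a, f(a, d, c)) ∨ c ∧ d ∧ f(a ∨ a, a ∧ a, f(a, d, c)) ∨ d ∧ f(a ∨ a, a ∧ a, f(a, d, c)) ∧ f(b, d, d))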